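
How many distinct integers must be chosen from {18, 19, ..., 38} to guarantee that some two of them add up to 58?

A set avoiding the sum 58 can contain at most one of each pair {x, 58−x}, plus the 3 elements whose complement lies outside the range or equal to its own complement.
The integers 18, …, 29 (12 of them) are such a set: any two sum to at least 18+19 = 37 and at most 28+29 = 57 < 58.
By pigeonhole, any 13th integer completes one of the 9 pairs, so 13 choices force a sum of 58.

13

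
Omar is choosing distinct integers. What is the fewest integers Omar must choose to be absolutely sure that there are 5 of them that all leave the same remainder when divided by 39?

157

Pigeonhole: the 39 residue classes mod 39 are the pigeonholes.
With 156 integers one could put 4 in each residue class and have no class reach 5.
The 157th integer pushes some class to 5, so 39·4 + 1 = 157.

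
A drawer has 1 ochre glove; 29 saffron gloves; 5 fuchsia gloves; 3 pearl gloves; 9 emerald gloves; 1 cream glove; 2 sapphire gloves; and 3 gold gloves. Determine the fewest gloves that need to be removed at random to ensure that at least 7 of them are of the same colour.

28

An adversary could hand out at most 6 gloves per colour (6 colours run out sooner): 1 + 6 + 5 + 3 + 6 + 1 + 2 + 3 = 27 gloves and still no colour has 7.
One more glove lands in a colour already at 6, so 28 draws are enough and 27 are not.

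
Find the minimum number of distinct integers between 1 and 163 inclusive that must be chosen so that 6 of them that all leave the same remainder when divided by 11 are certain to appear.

By pigeonhole, the 11 residue classes mod 11 are the pigeonholes.
With 55 integers one could put 5 in each residue class and have no class reach 6.
The 56th integer pushes some class to 6, so 11·5 + 1 = 56.

56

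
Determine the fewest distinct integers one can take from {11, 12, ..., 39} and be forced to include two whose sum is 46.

18

A set avoiding the sum 46 can contain at most one of each pair {x, 46−x}, plus the 5 elements whose complement lies outside the range or equal to its own complement.
The integers 23, …, 39 (17 of them) are such a set: any two sum to at least 23+24 = 47 > 46.
By pigeonhole, any 18th integer completes one of the 12 pairs, so 18 choices force a sum of 46.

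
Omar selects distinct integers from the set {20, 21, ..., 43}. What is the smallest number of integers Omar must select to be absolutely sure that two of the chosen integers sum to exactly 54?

Group the elements by complementary pair {x, 54−x}: {20,34}, {21,33}, {22,32}, …, giving 7 two-element pairs, the single value 27 (it cannot pair with itself since the integers are distinct), and 9 integers whose partner 54−x falls outside [20,43].
Treating each of those 17 groups as a pigeonhole, one can pick one integer per group — 17 integers — with no two summing to 54.
The 18th integer lands in an occupied pair, forcing a sum of 54.

18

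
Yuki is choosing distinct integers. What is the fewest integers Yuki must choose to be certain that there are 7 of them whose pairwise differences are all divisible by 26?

157

Integers whose pairwise differences are multiples of 26 are exactly those sharing a remainder mod 26. By pigeonhole, the 26 residue classes mod 26 are the pigeonholes.
With 156 integers one could put 6 in each residue class and have no class reach 7.
The 157th integer pushes some class to 7, so 26·6 + 1 = 157.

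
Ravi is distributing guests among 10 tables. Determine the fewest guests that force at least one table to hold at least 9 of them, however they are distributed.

81

With 80 guests one could put exactly 8 in each of the 10 tables, and no table would reach 9.
Pigeonhole: one more guest must land in a table that already has 8, giving it 9.
So 10 × 8 + 1 = 81 guests are required.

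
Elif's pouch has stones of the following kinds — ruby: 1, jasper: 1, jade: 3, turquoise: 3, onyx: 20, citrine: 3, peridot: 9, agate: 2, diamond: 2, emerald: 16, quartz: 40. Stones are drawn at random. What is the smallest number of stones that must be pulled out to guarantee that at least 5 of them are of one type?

32

An adversary could hand out at most 4 stones per type (7 types run out sooner): 1 + 1 + 3 + 3 + 4 + 3 + 4 + 2 + 2 + 4 + 4 = 31 stones and still no type has 5.
By pigeonhole, one more stone lands in a type already at 4, so 32 draws are enough and 31 are not.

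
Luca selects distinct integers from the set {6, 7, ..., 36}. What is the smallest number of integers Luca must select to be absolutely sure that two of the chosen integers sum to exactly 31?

A set avoiding the sum 31 can contain at most one of each pair {x, 31−x}, plus the 11 elements whose complement lies outside the range.
The integers 16, …, 36 (21 of them) are such a set: any two sum to at least 16+17 = 33 > 31.
By the pigeonhole principle, any 22nd integer completes one of the 10 pairs, so 22 choices force a sum of 31.

22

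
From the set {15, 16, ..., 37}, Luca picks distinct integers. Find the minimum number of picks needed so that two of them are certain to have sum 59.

A set avoiding the sum 59 can contain at most one of each pair {x, 59−x}, plus the 7 elements whose complement lies outside the range.
The integers 15, …, 29 (15 of them) are such a set: any two sum to at least 15+16 = 31 and at most 28+29 = 57 < 59.
Pigeonhole: any 16th integer completes one of the 8 pairs, so 16 choices force a sum of 59.

16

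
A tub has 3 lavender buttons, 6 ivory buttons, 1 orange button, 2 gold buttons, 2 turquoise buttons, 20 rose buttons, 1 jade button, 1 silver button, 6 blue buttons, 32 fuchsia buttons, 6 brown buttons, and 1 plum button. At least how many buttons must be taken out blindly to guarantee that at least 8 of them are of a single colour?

Put each drawn button into a box by colour. The largest draw with every box below 8 takes min(count, 7) from each colour; colours with fewer than 7 contribute all they have.
Σ min(cᵢ, 7) = 3 + 6 + 1 + 2 + 2 + 7 + 1 + 1 + 6 + 7 + 6 + 1 = 43.
Draw number 43 + 1 = 44 must push one box to 8.

44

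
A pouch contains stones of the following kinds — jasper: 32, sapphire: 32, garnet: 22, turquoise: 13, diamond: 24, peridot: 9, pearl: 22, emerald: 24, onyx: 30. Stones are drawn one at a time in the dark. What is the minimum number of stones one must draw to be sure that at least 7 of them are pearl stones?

In the worst case for collecting pearl stones, every non-pearl stone comes out first.
There are 32 + 32 + 22 + 13 + 24 + 9 + 24 + 30 = 186 non-pearl stones altogether.
After those, each further stone must be pearl, so 186 + 7 = 193 draws guarantee 7 pearl stones.

193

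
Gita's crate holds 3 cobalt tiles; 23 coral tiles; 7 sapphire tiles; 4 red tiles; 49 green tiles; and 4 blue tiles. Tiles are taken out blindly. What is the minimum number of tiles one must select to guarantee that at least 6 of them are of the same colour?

27

By pigeonhole, the 6 colours are the holes; the tiles drawn are the pigeons.
To avoid 6 of any one colour, the worst case takes at most 5 of each colour, or every tile of a colour that has fewer than 5.
That gives 3 + 5 + 5 + 4 + 5 + 4 = 26 tiles with no colour reaching 6.
The next tile forces some colour to 6, so 26 + 1 = 27.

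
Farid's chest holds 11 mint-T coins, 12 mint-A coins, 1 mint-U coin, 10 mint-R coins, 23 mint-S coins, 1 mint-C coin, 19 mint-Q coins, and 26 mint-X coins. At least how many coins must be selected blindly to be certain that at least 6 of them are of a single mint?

33

Put each drawn coin into a box by mint. The largest draw with every box below 6 takes min(count, 5) from each mint; mints with fewer than 5 contribute all they have.
Σ min(cᵢ, 5) = 5 + 5 + 1 + 5 + 5 + 1 + 5 + 5 = 32.
Draw number 32 + 1 = 33 must push one box to 6.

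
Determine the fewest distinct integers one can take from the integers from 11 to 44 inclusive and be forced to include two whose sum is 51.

Two chosen integers sum to 51 exactly when both halves of some pair {x, 51−x} with 11 ≤ x ≤ 51−x ≤ 40 are chosen — 15 such pairs.
The remaining 4 elements (those with no distinct partner in range) can never complete a 51-sum, so the worst case takes all of them and one from each pair: 4 + 15 = 19.
The 20th integer has to be the second member of some pair, so 19 + 1 = 20.

20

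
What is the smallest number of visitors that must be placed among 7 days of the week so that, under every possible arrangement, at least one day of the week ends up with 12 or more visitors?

With 77 visitors one could put exactly 11 in each of the 7 days of the week, and no day of the week would reach 12.
One more visitor must land in a day of the week that already has 11, giving it 12.
So 7 × 11 + 1 = 78 visitors are required.

78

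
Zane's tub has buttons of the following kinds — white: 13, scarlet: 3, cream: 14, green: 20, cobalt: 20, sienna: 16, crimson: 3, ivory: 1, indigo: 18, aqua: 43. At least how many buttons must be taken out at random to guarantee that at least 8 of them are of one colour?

57

The 10 colours are the holes; the buttons drawn are the pigeons.
To avoid 8 of any one colour, the worst case takes at most 7 of each colour, or every button of a colour that has fewer than 7.
That gives 7 + 3 + 7 + 7 + 7 + 7 + 3 + 1 + 7 + 7 = 56 buttons with no colour reaching 8.
The next button forces some colour to 8, so 56 + 1 = 57.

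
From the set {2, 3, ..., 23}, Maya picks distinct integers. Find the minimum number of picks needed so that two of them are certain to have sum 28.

14

A set avoiding the sum 28 can contain at most one of each pair {x, 28−x}, plus the 4 elements whose complement lies outside the range or equal to its own complement.
The integers 2, …, 14 (13 of them) are such a set: any two sum to at least 2+3 = 5 and at most 13+14 = 27 < 28.
By the pigeonhole principle, any 14th integer completes one of the 9 pairs, so 14 choices force a sum of 28.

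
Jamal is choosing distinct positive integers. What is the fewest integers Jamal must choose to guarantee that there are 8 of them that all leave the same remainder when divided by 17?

The 17 residue classes mod 17 are the pigeonholes.
With 119 integers one could put 7 in each residue class and have no class reach 8.
The 120th integer pushes some class to 8, so 17·7 + 1 = 120.

120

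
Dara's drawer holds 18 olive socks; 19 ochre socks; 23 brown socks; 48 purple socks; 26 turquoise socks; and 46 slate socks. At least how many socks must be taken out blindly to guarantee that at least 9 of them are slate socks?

143

In the worst case for collecting slate socks, every non-slate sock comes out first.
There are 18 + 19 + 23 + 48 + 26 = 134 non-slate socks altogether.
After those, each further sock must be slate, so 134 + 9 = 143 draws guarantee 9 slate socks.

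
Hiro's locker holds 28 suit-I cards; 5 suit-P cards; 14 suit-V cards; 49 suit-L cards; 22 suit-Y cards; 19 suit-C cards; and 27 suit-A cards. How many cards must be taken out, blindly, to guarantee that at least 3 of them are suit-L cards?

In the worst case for collecting suit-L cards, every non-suit-L card comes out first.
There are 28 + 5 + 14 + 22 + 19 + 27 = 115 non-suit-L cards altogether.
After those, each further card must be suit-L, so 115 + 3 = 118 draws guarantee 3 suit-L cards.

118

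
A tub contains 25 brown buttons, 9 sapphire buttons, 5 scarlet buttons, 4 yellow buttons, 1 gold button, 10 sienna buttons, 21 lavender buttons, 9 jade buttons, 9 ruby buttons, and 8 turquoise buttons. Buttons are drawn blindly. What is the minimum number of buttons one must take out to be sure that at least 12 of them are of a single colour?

78

An adversary could hand out at most 11 buttons per colour (8 colours run out sooner): 11 + 9 + 5 + 4 + 1 + 10 + 11 + 9 + 9 + 8 = 77 buttons and still no colour has 12.
One more button lands in a colour already at 11, so 78 draws are enough and 77 are not.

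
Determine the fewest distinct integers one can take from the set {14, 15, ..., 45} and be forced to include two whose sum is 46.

Group the elements by complementary pair {x, 46−x}: {14,32}, {15,31}, {16,30}, …, giving 9 two-element pairs, the single value 23 (it cannot pair with itself since the integers are distinct), and 13 integers whose partner 46−x falls outside [14,45].
By the pigeonhole principle, treating each of those 23 groups as a pigeonhole, one can pick one integer per group — 23 integers — with no two summing to 46.
The 24th integer lands in an occupied pair, forcing a sum of 46.

24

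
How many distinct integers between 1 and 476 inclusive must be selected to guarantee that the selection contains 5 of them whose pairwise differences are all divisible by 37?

Integers whose pairwise differences are multiples of 37 are exactly those sharing a remainder mod 37. The 37 residue classes mod 37 are the pigeonholes.
With 148 integers one could put 4 in each residue class and have no class reach 5.
The 149th integer pushes some class to 5, so 37·4 + 1 = 149.

149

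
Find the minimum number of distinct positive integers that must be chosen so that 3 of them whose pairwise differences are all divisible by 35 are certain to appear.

71

Integers whose pairwise differences are multiples of 35 are exactly those sharing a remainder mod 35. The 35 residue classes mod 35 are the pigeonholes.
With 70 integers one could put 2 in each residue class and have no class reach 3.
The 71st integer pushes some class to 3, so 35·2 + 1 = 71.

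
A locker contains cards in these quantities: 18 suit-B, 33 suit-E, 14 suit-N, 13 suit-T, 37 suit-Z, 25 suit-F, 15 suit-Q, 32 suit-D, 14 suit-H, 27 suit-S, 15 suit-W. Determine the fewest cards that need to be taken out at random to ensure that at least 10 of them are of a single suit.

100

Put each drawn card into a box by suit. The largest draw with every box below 10 takes min(count, 9) from each suit.
Σ min(cᵢ, 9) = 9 + 9 + 9 + 9 + 9 + 9 + 9 + 9 + 9 + 9 + 9 = 99.
Draw number 99 + 1 = 100 must push one box to 10.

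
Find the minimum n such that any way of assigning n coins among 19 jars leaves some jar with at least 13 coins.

With 228 coins one could put exactly 12 in each of the 19 jars, and no jar would reach 13.
One more coin must land in a jar that already has 12, giving it 13.
So 19 × 12 + 1 = 229 coins are required.

229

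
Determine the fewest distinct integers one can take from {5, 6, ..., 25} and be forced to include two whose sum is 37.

15

Two chosen integers sum to 37 exactly when both halves of some pair {x, 37−x} with 12 ≤ x ≤ 37−x ≤ 25 are chosen — 7 such pairs.
The remaining 7 elements (those with no distinct partner in range) can never complete a 37-sum, so the worst case takes all of them and one from each pair: 7 + 7 = 14.
The 15th integer has to be the second member of some pair, so 14 + 1 = 15.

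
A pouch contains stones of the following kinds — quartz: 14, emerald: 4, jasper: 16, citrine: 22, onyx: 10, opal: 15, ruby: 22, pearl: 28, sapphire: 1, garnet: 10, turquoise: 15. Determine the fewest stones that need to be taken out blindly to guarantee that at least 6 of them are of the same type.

Put each drawn stone into a box by type. The largest draw with every box below 6 takes min(count, 5) from each type; types with fewer than 5 contribute all they have.
Σ min(cᵢ, 5) = 5 + 4 + 5 + 5 + 5 + 5 + 5 + 5 + 1 + 5 + 5 = 50.
Draw number 50 + 1 = 51 must push one box to 6.

51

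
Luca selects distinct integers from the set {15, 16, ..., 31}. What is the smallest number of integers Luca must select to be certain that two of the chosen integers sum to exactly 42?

A set avoiding the sum 42 can contain at most one of each pair {x, 42−x}, plus the 5 elements whose complement lies outside the range or equal to its own complement.
The integers 21, …, 31 (11 of them) are such a set: any two sum to at least 21+22 = 43 > 42.
By pigeonhole, any 12th integer completes one of the 6 pairs, so 12 choices force a sum of 42.

12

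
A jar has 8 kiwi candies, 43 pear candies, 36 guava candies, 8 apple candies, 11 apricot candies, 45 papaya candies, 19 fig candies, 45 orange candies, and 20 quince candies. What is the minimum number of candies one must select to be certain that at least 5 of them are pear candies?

In the worst case for collecting pear candies, every non-pear candy comes out first.
There are 8 + 36 + 8 + 11 + 45 + 19 + 45 + 20 = 192 non-pear candies altogether.
After those, each further candy must be pear, so 192 + 5 = 197 draws guarantee 5 pear candies.

197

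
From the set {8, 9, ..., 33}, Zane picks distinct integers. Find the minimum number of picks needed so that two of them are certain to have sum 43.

15

Group the elements by complementary pair {x, 43−x}: {10,33}, {11,32}, {12,31}, …, giving 12 two-element pairs and 2 integers whose partner 43−x falls outside [8,33].
By the pigeonhole principle, treating each of those 14 groups as a pigeonhole, one can pick one integer per group — 14 integers — with no two summing to 43.
The 15th integer lands in an occupied pair, forcing a sum of 43.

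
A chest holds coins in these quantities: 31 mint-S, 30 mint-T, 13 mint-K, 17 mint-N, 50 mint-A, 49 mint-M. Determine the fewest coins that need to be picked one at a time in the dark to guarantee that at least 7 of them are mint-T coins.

In the worst case for collecting mint-T coins, every non-mint-T coin comes out first.
There are 31 + 13 + 17 + 50 + 49 = 160 non-mint-T coins altogether.
After those, each further coin must be mint-T, so 160 + 7 = 167 draws guarantee 7 mint-T coins.

167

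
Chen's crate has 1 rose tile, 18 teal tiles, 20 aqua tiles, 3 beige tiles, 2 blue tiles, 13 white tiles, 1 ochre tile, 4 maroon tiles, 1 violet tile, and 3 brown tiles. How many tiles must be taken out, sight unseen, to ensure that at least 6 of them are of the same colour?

31

Put each drawn tile into a box by colour. The largest draw with every box below 6 takes min(count, 5) from each colour; colours with fewer than 5 contribute all they have.
Σ min(cᵢ, 5) = 1 + 5 + 5 + 3 + 2 + 5 + 1 + 4 + 1 + 3 = 30.
Draw number 30 + 1 = 31 must push one box to 6.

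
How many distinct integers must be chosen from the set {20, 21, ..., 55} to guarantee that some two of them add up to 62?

Group the elements by complementary pair {x, 62−x}: {20,42}, {21,41}, {22,40}, …, giving 11 two-element pairs, the single value 31 (it cannot pair with itself since the integers are distinct), and 13 integers whose partner 62−x falls outside [20,55].
By the pigeonhole principle, treating each of those 25 groups as a pigeonhole, one can pick one integer per group — 25 integers — with no two summing to 62.
The 26th integer lands in an occupied pair, forcing a sum of 62.

26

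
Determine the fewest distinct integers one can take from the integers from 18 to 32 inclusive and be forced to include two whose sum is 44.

12

Two chosen integers sum to 44 exactly when both halves of some pair {x, 44−x} with 18 ≤ x ≤ 44−x ≤ 26 are chosen — 4 such pairs.
The remaining 7 elements (those with no distinct partner in range) can never complete a 44-sum, so the worst case takes all of them and one from each pair: 7 + 4 = 11.
The 12th integer has to be the second member of some pair, so 11 + 1 = 12.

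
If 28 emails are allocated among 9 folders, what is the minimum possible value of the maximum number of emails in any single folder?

By the pigeonhole principle, the 9 folders are the holes and the 28 emails are the pigeons.
If every folder held at most 3 emails, the total would be at most 9 × 3 = 27, which is less than 28.
So some folder holds at least ⌈28/9⌉ = 4 emails.

4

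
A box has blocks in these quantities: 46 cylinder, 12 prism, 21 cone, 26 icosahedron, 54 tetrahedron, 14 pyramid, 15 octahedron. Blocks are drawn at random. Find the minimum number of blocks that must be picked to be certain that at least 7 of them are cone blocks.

In the worst case for collecting cone blocks, every non-cone block comes out first.
There are 46 + 12 + 26 + 54 + 14 + 15 = 167 non-cone blocks altogether.
After those, each further block must be cone, so 167 + 7 = 174 draws guarantee 7 cone blocks.

174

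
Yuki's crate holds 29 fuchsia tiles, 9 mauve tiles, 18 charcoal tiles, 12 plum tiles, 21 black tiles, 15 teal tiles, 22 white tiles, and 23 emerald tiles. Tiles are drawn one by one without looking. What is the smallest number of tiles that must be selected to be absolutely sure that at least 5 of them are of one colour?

An adversary could hand out at most 4 tiles per colour: 4 + 4 + 4 + 4 + 4 + 4 + 4 + 4 = 32 tiles and still no colour has 5.
One more tile lands in a colour already at 4, so 33 draws are enough and 32 are not.

33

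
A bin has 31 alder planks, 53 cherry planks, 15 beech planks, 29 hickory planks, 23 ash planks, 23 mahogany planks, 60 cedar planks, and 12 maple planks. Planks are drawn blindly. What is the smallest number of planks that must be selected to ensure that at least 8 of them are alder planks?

223

In the worst case for collecting alder planks, every non-alder plank comes out first.
There are 53 + 15 + 29 + 23 + 23 + 60 + 12 = 215 non-alder planks altogether.
After those, each further plank must be alder, so 215 + 8 = 223 draws guarantee 8 alder planks.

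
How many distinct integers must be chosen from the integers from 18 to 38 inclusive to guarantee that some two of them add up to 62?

15

Two chosen integers sum to 62 exactly when both halves of some pair {x, 62−x} with 24 ≤ x ≤ 62−x ≤ 38 are chosen — 7 such pairs.
The remaining 7 elements (those with no distinct partner in range) can never complete a 62-sum, so the worst case takes all of them and one from each pair: 7 + 7 = 14.
By pigeonhole, the 15th integer has to be the second member of some pair, so 14 + 1 = 15.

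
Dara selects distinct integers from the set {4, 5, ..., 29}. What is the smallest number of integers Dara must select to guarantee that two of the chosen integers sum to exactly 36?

16

A set avoiding the sum 36 can contain at most one of each pair {x, 36−x}, plus the 4 elements whose complement lies outside the range or equal to its own complement.
The integers 4, …, 18 (15 of them) are such a set: any two sum to at least 4+5 = 9 and at most 17+18 = 35 < 36.
Any 16th integer completes one of the 11 pairs, so 16 choices force a sum of 36.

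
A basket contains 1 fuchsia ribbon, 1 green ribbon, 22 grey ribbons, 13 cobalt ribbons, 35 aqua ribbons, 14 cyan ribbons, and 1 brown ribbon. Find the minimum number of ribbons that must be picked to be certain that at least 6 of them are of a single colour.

By the pigeonhole principle, put each drawn ribbon into a box by colour. The largest draw with every box below 6 takes min(count, 5) from each colour; colours with fewer than 5 contribute all they have.
Σ min(cᵢ, 5) = 1 + 1 + 5 + 5 + 5 + 5 + 1 = 23.
Draw number 23 + 1 = 24 must push one box to 6.

24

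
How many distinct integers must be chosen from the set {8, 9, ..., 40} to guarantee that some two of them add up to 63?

25

Group the elements by complementary pair {x, 63−x}: {23,40}, {24,39}, {25,38}, …, giving 9 two-element pairs and 15 integers whose partner 63−x falls outside [8,40].
By pigeonhole, treating each of those 24 groups as a pigeonhole, one can pick one integer per group — 24 integers — with no two summing to 63.
The 25th integer lands in an occupied pair, forcing a sum of 63.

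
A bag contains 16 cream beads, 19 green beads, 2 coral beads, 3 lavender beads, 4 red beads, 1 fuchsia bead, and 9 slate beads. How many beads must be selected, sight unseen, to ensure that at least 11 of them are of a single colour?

40

An adversary could hand out at most 10 beads per colour (5 colours run out sooner): 10 + 10 + 2 + 3 + 4 + 1 + 9 = 39 beads and still no colour has 11.
One more bead lands in a colour already at 10, so 40 draws are enough and 39 are not.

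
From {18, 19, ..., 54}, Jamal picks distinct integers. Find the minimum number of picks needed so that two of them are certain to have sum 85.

A set avoiding the sum 85 can contain at most one of each pair {x, 85−x}, plus the 13 elements whose complement lies outside the range.
The integers 18, …, 42 (25 of them) are such a set: any two sum to at least 18+19 = 37 and at most 41+42 = 83 < 85.
Pigeonhole: any 26th integer completes one of the 12 pairs, so 26 choices force a sum of 85.

26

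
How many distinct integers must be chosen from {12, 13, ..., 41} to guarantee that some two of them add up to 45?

Group the elements by complementary pair {x, 45−x}: {12,33}, {13,32}, {14,31}, …, giving 11 two-element pairs and 8 integers whose partner 45−x falls outside [12,41].
By the pigeonhole principle, treating each of those 19 groups as a pigeonhole, one can pick one integer per group — 19 integers — with no two summing to 45.
The 20th integer lands in an occupied pair, forcing a sum of 45.

20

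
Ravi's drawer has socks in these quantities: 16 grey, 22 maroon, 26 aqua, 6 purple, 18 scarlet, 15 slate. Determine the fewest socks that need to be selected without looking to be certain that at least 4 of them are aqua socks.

81

In the worst case for collecting aqua socks, every non-aqua sock comes out first.
There are 16 + 22 + 6 + 18 + 15 = 77 non-aqua socks altogether.
After those, each further sock must be aqua, so 77 + 4 = 81 draws guarantee 4 aqua socks.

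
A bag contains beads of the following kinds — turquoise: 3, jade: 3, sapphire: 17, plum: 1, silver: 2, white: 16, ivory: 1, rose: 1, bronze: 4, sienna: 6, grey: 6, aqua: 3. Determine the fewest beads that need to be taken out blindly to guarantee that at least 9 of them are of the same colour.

47

An adversary could hand out at most 8 beads per colour (10 colours run out sooner): 3 + 3 + 8 + 1 + 2 + 8 + 1 + 1 + 4 + 6 + 6 + 3 = 46 beads and still no colour has 9.
One more bead lands in a colour already at 8, so 47 draws are enough and 46 are not.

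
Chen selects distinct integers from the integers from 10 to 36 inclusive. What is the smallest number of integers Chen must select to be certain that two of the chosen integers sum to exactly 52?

A set avoiding the sum 52 can contain at most one of each pair {x, 52−x}, plus the 7 elements whose complement lies outside the range or equal to its own complement.
The integers 10, …, 26 (17 of them) are such a set: any two sum to at least 10+11 = 21 and at most 25+26 = 51 < 52.
By the pigeonhole principle, any 18th integer completes one of the 10 pairs, so 18 choices force a sum of 52.

18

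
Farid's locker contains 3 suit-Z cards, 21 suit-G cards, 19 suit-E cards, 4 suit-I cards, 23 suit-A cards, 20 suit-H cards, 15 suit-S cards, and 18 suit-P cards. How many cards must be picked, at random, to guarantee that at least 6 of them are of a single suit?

By the pigeonhole principle, put each drawn card into a box by suit. The largest draw with every box below 6 takes min(count, 5) from each suit; suits with fewer than 5 contribute all they have.
Σ min(cᵢ, 5) = 3 + 5 + 5 + 4 + 5 + 5 + 5 + 5 = 37.
Draw number 37 + 1 = 38 must push one box to 6.

38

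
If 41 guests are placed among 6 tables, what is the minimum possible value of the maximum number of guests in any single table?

7

The 6 tables are the holes and the 41 guests are the pigeons.
If every table held at most 6 guests, the total would be at most 6 × 6 = 36, which is less than 41.
So some table holds at least ⌈41/6⌉ = 7 guests.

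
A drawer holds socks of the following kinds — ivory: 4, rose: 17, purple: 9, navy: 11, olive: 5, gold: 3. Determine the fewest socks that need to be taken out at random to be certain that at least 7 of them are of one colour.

The 6 colours are the holes; the socks drawn are the pigeons.
To avoid 7 of any one colour, the worst case takes at most 6 of each colour, or every sock of a colour that has fewer than 6.
That gives 4 + 6 + 6 + 6 + 5 + 3 = 30 socks with no colour reaching 7.
The next sock forces some colour to 7, so 30 + 1 = 31.

31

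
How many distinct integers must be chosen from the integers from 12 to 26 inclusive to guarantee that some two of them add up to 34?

A set avoiding the sum 34 can contain at most one of each pair {x, 34−x}, plus the 5 elements whose complement lies outside the range or equal to its own complement.
The integers 17, …, 26 (10 of them) are such a set: any two sum to at least 17+18 = 35 > 34.
Any 11th integer completes one of the 5 pairs, so 11 choices force a sum of 34.

11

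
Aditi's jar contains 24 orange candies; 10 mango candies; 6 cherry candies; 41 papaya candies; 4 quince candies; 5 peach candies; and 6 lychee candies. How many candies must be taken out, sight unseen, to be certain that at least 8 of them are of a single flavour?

43

An adversary could hand out at most 7 candies per flavour (4 flavours run out sooner): 7 + 7 + 6 + 7 + 4 + 5 + 6 = 42 candies and still no flavour has 8.
By the pigeonhole principle, one more candy lands in a flavour already at 7, so 43 draws are enough and 42 are not.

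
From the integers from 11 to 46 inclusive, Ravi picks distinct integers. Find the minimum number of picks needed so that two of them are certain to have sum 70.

A set avoiding the sum 70 can contain at most one of each pair {x, 70−x}, plus the 14 elements whose complement lies outside the range or equal to its own complement.
The integers 11, …, 35 (25 of them) are such a set: any two sum to at least 11+12 = 23 and at most 34+35 = 69 < 70.
Pigeonhole: any 26th integer completes one of the 11 pairs, so 26 choices force a sum of 70.

26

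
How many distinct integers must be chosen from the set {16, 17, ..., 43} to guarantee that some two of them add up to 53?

A set avoiding the sum 53 can contain at most one of each pair {x, 53−x}, plus the 6 elements whose complement lies outside the range.
The integers 27, …, 43 (17 of them) are such a set: any two sum to at least 27+28 = 55 > 53.
By the pigeonhole principle, any 18th integer completes one of the 11 pairs, so 18 choices force a sum of 53.

18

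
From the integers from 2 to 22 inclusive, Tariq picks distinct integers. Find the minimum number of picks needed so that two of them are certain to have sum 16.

Group the elements by complementary pair {x, 16−x}: {2,14}, {3,13}, {4,12}, …, giving 6 two-element pairs, the single value 8 (it cannot pair with itself since the integers are distinct), and 8 integers whose partner 16−x falls outside [2,22].
Pigeonhole: treating each of those 15 groups as a pigeonhole, one can pick one integer per group — 15 integers — with no two summing to 16.
The 16th integer lands in an occupied pair, forcing a sum of 16.

16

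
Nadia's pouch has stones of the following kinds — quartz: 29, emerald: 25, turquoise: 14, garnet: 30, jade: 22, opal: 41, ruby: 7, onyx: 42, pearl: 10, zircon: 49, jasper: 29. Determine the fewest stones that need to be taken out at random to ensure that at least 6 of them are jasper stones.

In the worst case for collecting jasper stones, every non-jasper stone comes out first.
There are 29 + 25 + 14 + 30 + 22 + 41 + 7 + 42 + 10 + 49 = 269 non-jasper stones altogether.
After those, each further stone must be jasper, so 269 + 6 = 275 draws guarantee 6 jasper stones.

275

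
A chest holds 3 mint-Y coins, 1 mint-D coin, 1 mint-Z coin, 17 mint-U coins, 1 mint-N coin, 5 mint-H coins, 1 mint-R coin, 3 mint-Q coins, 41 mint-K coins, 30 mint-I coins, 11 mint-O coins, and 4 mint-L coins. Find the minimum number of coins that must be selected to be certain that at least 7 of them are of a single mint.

44

Pigeonhole: put each drawn coin into a box by mint. The largest draw with every box below 7 takes min(count, 6) from each mint; mints with fewer than 6 contribute all they have.
Σ min(cᵢ, 6) = 3 + 1 + 1 + 6 + 1 + 5 + 1 + 3 + 6 + 6 + 6 + 4 = 43.
Draw number 43 + 1 = 44 must push one box to 7.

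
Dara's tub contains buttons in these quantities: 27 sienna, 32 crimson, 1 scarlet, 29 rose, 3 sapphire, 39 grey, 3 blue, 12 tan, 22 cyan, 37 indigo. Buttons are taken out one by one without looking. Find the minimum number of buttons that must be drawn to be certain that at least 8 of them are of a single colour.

An adversary could hand out at most 7 buttons per colour (scarlet, sapphire, blue run out sooner): 7 + 7 + 1 + 7 + 3 + 7 + 3 + 7 + 7 + 7 = 56 buttons and still no colour has 8.
One more button lands in a colour already at 7, so 57 draws are enough and 56 are not.

57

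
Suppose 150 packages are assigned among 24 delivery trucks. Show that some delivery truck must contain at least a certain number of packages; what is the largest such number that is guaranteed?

The 24 delivery trucks are the holes and the 150 packages are the pigeons.
If every delivery truck held at most 6 packages, the total would be at most 24 × 6 = 144, which is less than 150.
So some delivery truck holds at least ⌈150/24⌉ = 7 packages.

7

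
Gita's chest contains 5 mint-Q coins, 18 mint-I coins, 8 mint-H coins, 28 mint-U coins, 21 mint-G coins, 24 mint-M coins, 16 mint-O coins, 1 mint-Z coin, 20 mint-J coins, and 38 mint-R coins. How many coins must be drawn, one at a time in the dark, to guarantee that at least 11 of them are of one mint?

Pigeonhole: the 10 mints are the holes; the coins drawn are the pigeons.
To avoid 11 of any one mint, the worst case takes at most 10 of each mint, or every coin of a mint that has fewer than 10.
That gives 5 + 10 + 8 + 10 + 10 + 10 + 10 + 1 + 10 + 10 = 84 coins with no mint reaching 11.
The next coin forces some mint to 11, so 84 + 1 = 85.

85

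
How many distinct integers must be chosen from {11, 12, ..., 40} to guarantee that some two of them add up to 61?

Two chosen integers sum to 61 exactly when both halves of some pair {x, 61−x} with 21 ≤ x ≤ 61−x ≤ 40 are chosen — 10 such pairs.
The remaining 10 elements (those with no distinct partner in range) can never complete a 61-sum, so the worst case takes all of them and one from each pair: 10 + 10 = 20.
The 21st integer has to be the second member of some pair, so 20 + 1 = 21.

21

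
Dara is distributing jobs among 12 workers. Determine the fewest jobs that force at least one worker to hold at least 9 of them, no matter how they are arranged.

With 96 jobs one could put exactly 8 in each of the 12 workers, and no worker would reach 9.
By the pigeonhole principle, one more job must land in a worker that already has 8, giving it 9.
So 12 × 8 + 1 = 97 jobs are required.

97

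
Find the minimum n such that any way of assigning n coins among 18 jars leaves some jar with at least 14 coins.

235

With 234 coins one could put exactly 13 in each of the 18 jars, and no jar would reach 14.
One more coin must land in a jar that already has 13, giving it 14.
So 18 × 13 + 1 = 235 coins are required.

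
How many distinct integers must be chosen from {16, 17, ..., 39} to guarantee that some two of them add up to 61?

A set avoiding the sum 61 can contain at most one of each pair {x, 61−x}, plus the 6 elements whose complement lies outside the range.
The integers 16, …, 30 (15 of them) are such a set: any two sum to at least 16+17 = 33 and at most 29+30 = 59 < 61.
Any 16th integer completes one of the 9 pairs, so 16 choices force a sum of 61.

16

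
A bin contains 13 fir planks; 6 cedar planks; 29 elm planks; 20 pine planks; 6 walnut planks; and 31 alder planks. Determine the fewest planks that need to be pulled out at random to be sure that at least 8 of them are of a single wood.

The 6 woods are the holes; the planks drawn are the pigeons.
To avoid 8 of any one wood, the worst case takes at most 7 of each wood, or every plank of a wood that has fewer than 7.
That gives 7 + 6 + 7 + 7 + 6 + 7 = 40 planks with no wood reaching 8.
The next plank forces some wood to 8, so 40 + 1 = 41.

41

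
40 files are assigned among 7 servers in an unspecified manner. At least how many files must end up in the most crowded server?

6

The 7 servers are the holes and the 40 files are the pigeons.
If every server held at most 5 files, the total would be at most 7 × 5 = 35, which is less than 40.
So some server holds at least ⌈40/7⌉ = 6 files.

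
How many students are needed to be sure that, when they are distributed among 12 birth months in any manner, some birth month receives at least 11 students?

With 120 students one could put exactly 10 in each of the 12 birth months, and no birth month would reach 11.
One more student must land in a birth month that already has 10, giving it 11.
So 12 × 10 + 1 = 121 students are required.

121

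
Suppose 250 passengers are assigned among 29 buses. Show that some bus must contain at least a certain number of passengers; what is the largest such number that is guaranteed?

The 29 buses are the holes and the 250 passengers are the pigeons.
If every bus held at most 8 passengers, the total would be at most 29 × 8 = 232, which is less than 250.
So some bus holds at least ⌈250/29⌉ = 9 passengers.

9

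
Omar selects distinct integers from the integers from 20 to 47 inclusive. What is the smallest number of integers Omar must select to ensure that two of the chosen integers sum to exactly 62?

18

Two chosen integers sum to 62 exactly when both halves of some pair {x, 62−x} with 20 ≤ x ≤ 62−x ≤ 42 are chosen — 11 such pairs.
The remaining 6 elements (those with no distinct partner in range) can never complete a 62-sum, so the worst case takes all of them and one from each pair: 6 + 11 = 17.
By the pigeonhole principle, the 18th integer has to be the second member of some pair, so 17 + 1 = 18.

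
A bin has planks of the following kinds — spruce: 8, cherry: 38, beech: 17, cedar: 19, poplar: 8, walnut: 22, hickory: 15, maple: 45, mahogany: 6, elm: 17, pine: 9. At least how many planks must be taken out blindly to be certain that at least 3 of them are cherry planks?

169

In the worst case for collecting cherry planks, every non-cherry plank comes out first.
There are 8 + 17 + 19 + 8 + 22 + 15 + 45 + 6 + 17 + 9 = 166 non-cherry planks altogether.
After those, each further plank must be cherry, so 166 + 3 = 169 draws guarantee 3 cherry planks.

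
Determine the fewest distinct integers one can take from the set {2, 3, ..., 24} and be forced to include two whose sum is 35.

A set avoiding the sum 35 can contain at most one of each pair {x, 35−x}, plus the 9 elements whose complement lies outside the range.
The integers 2, …, 17 (16 of them) are such a set: any two sum to at least 2+3 = 5 and at most 16+17 = 33 < 35.
Any 17th integer completes one of the 7 pairs, so 17 choices force a sum of 35.

17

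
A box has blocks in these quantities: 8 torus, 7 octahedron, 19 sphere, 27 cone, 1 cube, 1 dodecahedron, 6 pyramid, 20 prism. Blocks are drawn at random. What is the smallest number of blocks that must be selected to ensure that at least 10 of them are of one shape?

An adversary could hand out at most 9 blocks per shape (5 shapes run out sooner): 8 + 7 + 9 + 9 + 1 + 1 + 6 + 9 = 50 blocks and still no shape has 10.
Pigeonhole: one more block lands in a shape already at 9, so 51 draws are enough and 50 are not.

51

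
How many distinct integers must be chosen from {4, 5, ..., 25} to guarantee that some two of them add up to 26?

Group the elements by complementary pair {x, 26−x}: {4,22}, {5,21}, {6,20}, …, giving 9 two-element pairs, the single value 13 (it cannot pair with itself since the integers are distinct), and 3 integers whose partner 26−x falls outside [4,25].
Treating each of those 13 groups as a pigeonhole, one can pick one integer per group — 13 integers — with no two summing to 26.
The 14th integer lands in an occupied pair, forcing a sum of 26.

14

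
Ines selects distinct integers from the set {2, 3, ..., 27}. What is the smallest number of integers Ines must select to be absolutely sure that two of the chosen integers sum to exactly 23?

Group the elements by complementary pair {x, 23−x}: {2,21}, {3,20}, {4,19}, …, giving 10 two-element pairs and 6 integers whose partner 23−x falls outside [2,27].
Treating each of those 16 groups as a pigeonhole, one can pick one integer per group — 16 integers — with no two summing to 23.
The 17th integer lands in an occupied pair, forcing a sum of 23.

17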